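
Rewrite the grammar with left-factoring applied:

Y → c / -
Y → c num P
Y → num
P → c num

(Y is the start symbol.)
Y → c Y'
Y' → / -
Y' → num P
Y → num
P → c num

Left-factoring transforms A → αβ₁ | αβ₂ into A → αA' and A' → β₁ | β₂
(α is the longest common prefix among the alternatives). Repeat until
no nonterminal has two alternatives with a common prefix.

Round 1: Y has alternatives sharing prefix 'c'. Introduce Y': Y → c Y'
  Add: Y' → / -
  Add: Y' → num P

No remaining common prefixes — done.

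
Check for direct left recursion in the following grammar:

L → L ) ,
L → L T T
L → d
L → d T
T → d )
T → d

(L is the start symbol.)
Direct left recursion occurs when N → N α for some non-terminal N (the right-hand side begins with the left-hand side itself).

L → L ) ,: LEFT RECURSIVE (starts with L)
L → L T T: LEFT RECURSIVE (starts with L)
L → d: starts with d
L → d T: starts with d
T → d ): starts with d
T → d: starts with d

The grammar has direct left recursion on: L.

Answer: Yes, L is left-recursive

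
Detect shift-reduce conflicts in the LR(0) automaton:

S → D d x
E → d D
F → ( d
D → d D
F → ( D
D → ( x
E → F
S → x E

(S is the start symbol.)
Yes — I12: [F → ( d .] vs [D → . ( x]

Augment with S' → S and build the canonical LR(0) collection (I0 = CLOSURE({[S' → . S]}), then GOTO on every symbol after a dot until no new states appear). It has 17 states:
  I0: { [D → . ( x], [D → . d D], [S → . D d x], [S → . x E], [S' → . S] }  — shift
  I1: { [D → ( . x] }  — shift
  I2: { [S → D . d x] }  — shift
  I3: { [S' → S .] }  — accept
  I4: { [D → . ( x], [D → . d D], [D → d . D] }  — shift
  I5: { [E → . F], [E → . d D], [F → . ( D], [F → . ( d], [S → x . E] }  — shift
  I6: { [D → . ( x], [D → . d D], [F → ( . D], [F → ( . d] }  — shift
  I7: { [S → x E .] }  — reduce
  I8: { [E → F .] }  — reduce
  I9: { [D → . ( x], [D → . d D], [E → d . D] }  — shift
  I10: { [E → d D .] }  — reduce
  I11: { [F → ( D .] }  — reduce
  I12: { [D → . ( x], [D → . d D], [D → d . D], [F → ( d .] }  — shift, reduce
  I13: { [D → d D .] }  — reduce
  I14: { [S → D d . x] }  — shift
  I15: { [S → D d x .] }  — reduce
  I16: { [D → ( x .] }  — reduce

I12 contains reduce item [F → ( d .] and shift items [D → . ( x], [D → . d D] — shift-reduce conflict.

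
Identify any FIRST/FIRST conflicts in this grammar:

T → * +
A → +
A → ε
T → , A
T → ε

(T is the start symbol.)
No FIRST/FIRST conflicts.

A FIRST/FIRST conflict occurs when two productions N → α and N → β for the same non-terminal have FIRST(α) ∩ FIRST(β) ≠ ∅ (with ε ∈ FIRST of a nullable right-hand side, so two nullable alternatives also conflict).

Productions for T:
  T → * +: FIRST = { '*' }
  T → , A: FIRST = { ',' }
  T → ε: FIRST = { ε }
Productions for A:
  A → +: FIRST = { '+' }
  A → ε: FIRST = { ε }

All alternatives of each non-terminal have pairwise disjoint FIRST sets.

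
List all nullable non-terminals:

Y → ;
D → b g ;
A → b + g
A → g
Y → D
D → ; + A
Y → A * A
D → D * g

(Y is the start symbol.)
There are no ε-productions, so no non-terminal can derive ε.
No non-terminals are nullable.

Answer: None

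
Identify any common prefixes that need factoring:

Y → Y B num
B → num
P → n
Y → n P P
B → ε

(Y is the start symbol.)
Left-factoring is needed when two productions for the same non-terminal
share a common prefix on the right-hand side.

Productions for Y:
  Y → Y B num
  Y → n P P
Productions for B:
  B → num
  B → ε

No common prefixes found.

Answer: No, left-factoring is not needed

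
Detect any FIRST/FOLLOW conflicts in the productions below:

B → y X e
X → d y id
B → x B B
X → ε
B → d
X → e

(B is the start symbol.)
Yes. X → e with FOLLOW(X) on { 'e' }

A FIRST/FOLLOW conflict occurs when a non-terminal N has a nullable alternative N → β (β ⇒* ε) and another alternative N → α with FIRST(α) ∩ FOLLOW(N) ≠ ∅: on such a lookahead the parser cannot decide between expanding α and letting N vanish via β.

Nullable non-terminals: X.

X: nullable alternative(s) X → ε; FOLLOW(X) = { 'e' }
  X → d y id: FIRST \ {ε} = { 'd' } — disjoint from FOLLOW(X)
  X → ε: FIRST \ {ε} = { } — this is the only nullable alternative, skip
  X → e: FIRST \ {ε} = { 'e' } — overlaps FOLLOW(X) on { 'e' }: CONFLICT

B has no nullable alternative, so no FIRST/FOLLOW check is needed there.

So the grammar has 1 FIRST/FOLLOW conflict (marked CONFLICT above).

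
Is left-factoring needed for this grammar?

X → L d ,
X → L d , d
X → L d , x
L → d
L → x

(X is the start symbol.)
Yes, X has productions with common prefix 'L d ,'

Left-factoring is needed when two productions for the same non-terminal
share a common prefix on the right-hand side.

Productions for X:
  X → L d ,
  X → L d , d
  X → L d , x
Productions for L:
  L → d
  L → x

Found common prefix 'L d ,' in productions for X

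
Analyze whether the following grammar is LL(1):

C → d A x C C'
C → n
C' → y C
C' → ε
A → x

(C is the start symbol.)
No. Predict set conflict for C': { 'y' }

A grammar is LL(1) if for each non-terminal N with multiple productions, the predict sets of those productions are pairwise disjoint, where PREDICT(N → α) = (FIRST(α) \ {ε}) ∪ (FOLLOW(N) if α ⇒* ε).

Relevant sets:
  FOLLOW(C') = { $, 'y' }

For C:
  PREDICT(C → d A x C C') = { 'd' }
  PREDICT(C → n) = { 'n' }
For C':
  PREDICT(C' → y C) = { 'y' }
  PREDICT(C' → ε) = { $, 'y' }
A has a single production, so nothing to check there.

Conflict found: Predict set conflict for C': { 'y' }
The grammar is NOT LL(1).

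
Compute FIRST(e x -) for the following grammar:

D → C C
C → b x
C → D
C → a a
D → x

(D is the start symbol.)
{ 'e' }

To compute FIRST(e x -), process the symbols left to right:
Symbol e is a terminal. Add 'e' and stop.
FIRST(e x -) = { 'e' }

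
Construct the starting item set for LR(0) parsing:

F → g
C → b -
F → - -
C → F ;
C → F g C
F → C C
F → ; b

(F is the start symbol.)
First, augment the grammar with F' → F
I₀ = CLOSURE({ [F' → . F] }):
  [F' → . F] has the dot before F: add [F → . g], [F → . - -], [F → . C C], [F → . ; b]
  [F → . C C] has the dot before C: add [C → . b -], [C → . F ;], [C → . F g C]
No further items can be added.

I₀ = { [C → . F ;], [C → . F g C], [C → . b -], [F → . - -], [F → . ; b], [F → . C C], [F → . g], [F' → . F] }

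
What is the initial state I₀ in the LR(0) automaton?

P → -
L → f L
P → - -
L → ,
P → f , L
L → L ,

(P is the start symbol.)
First, augment the grammar with P' → P
I₀ = CLOSURE({ [P' → . P] }):
  [P' → . P] has the dot before P: add [P → . -], [P → . - -], [P → . f , L]
No further items can be added.

I₀ = { [P → . - -], [P → . -], [P → . f , L], [P' → . P] }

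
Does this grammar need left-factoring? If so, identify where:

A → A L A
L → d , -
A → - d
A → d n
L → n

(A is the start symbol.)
No, left-factoring is not needed

Left-factoring is needed when two productions for the same non-terminal
share a common prefix on the right-hand side.

Productions for A:
  A → A L A
  A → - d
  A → d n
Productions for L:
  L → d , -
  L → n

No common prefixes found.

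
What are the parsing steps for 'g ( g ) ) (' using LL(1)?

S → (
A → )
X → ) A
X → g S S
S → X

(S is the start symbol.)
Stack is shown with the top on the left.

Stack    Input          Action
------------------------------
S $      g ( g ) ) ( $  output S → X
X $      g ( g ) ) ( $  output X → g S S
g S S $  g ( g ) ) ( $  match 'g'
S S $    ( g ) ) ( $    output S → (
( S $    ( g ) ) ( $    match '('
S $      g ) ) ( $      output S → X
X $      g ) ) ( $      output X → g S S
g S S $  g ) ) ( $      match 'g'
S S $    ) ) ( $        output S → X
X S $    ) ) ( $        output X → ) A
) A S $  ) ) ( $        match ')'
A S $    ) ( $          output A → )
) S $    ) ( $          match ')'
S $      ( $            output S → (
( $      ( $            match '('
$        $              accept

The string is accepted.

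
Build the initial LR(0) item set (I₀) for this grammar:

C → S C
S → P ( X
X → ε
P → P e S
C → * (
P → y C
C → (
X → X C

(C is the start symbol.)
First, augment the grammar with C' → C
I₀ = CLOSURE({ [C' → . C] }):
  [C' → . C] has the dot before C: add [C → . S C], [C → . * (], [C → . (]
  [C → . S C] has the dot before S: add [S → . P ( X]
  [S → . P ( X] has the dot before P: add [P → . P e S], [P → . y C]
No further items can be added.

I₀ = { [C → . (], [C → . * (], [C → . S C], [C' → . C], [P → . P e S], [P → . y C], [S → . P ( X] }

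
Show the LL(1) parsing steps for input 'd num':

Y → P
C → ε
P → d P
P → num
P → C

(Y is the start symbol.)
LL(1) parsing maintains a stack (initially the start symbol over $) and the input. At each step: if the stack top is a terminal, match it against the current input token; if it is a non-terminal N, replace it with the RHS of M[N, lookahead] (the unique production whose predict set contains the lookahead).

Stack is shown with the top on the left.

Stack  Input    Action
----------------------
Y $    d num $  output Y → P
P $    d num $  output P → d P
d P $  d num $  match 'd'
P $    num $    output P → num
num $  num $    match 'num'
$      $        accept

The string is accepted.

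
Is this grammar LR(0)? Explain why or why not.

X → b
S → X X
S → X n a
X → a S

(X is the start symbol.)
A grammar is LR(0) if no state in the canonical LR(0) collection has:
  - both a shift item (dot before a terminal) and a complete item (shift-reduce conflict), or
  - two or more complete items (reduce-reduce conflict; the accept item [X' → X .] counts as a complete item here).

Augment with X' → X and build the canonical LR(0) collection (I0 = CLOSURE({[X' → . X]}), then GOTO on every symbol after a dot until no new states appear). It has 9 states:
  I0: { [X → . a S], [X → . b], [X' → . X] }  — shift
  I1: { [X' → X .] }  — accept
  I2: { [S → . X X], [S → . X n a], [X → . a S], [X → . b], [X → a . S] }  — shift
  I3: { [X → b .] }  — reduce
  I4: { [X → a S .] }  — reduce
  I5: { [S → X . X], [S → X . n a], [X → . a S], [X → . b] }  — shift
  I6: { [S → X X .] }  — reduce
  I7: { [S → X n . a] }  — shift
  I8: { [S → X n a .] }  — reduce

Every state is either a pure shift/goto state or contains exactly one complete item and nothing to shift — no conflicts. The grammar is LR(0).

Answer: Yes, the grammar is LR(0)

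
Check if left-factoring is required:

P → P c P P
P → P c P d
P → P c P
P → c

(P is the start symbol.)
Left-factoring is needed when two productions for the same non-terminal
share a common prefix on the right-hand side.

Productions for P:
  P → P c P P
  P → P c P d
  P → P c P
  P → c

Found common prefix 'P c P' in productions for P

Answer: Yes, P has productions with common prefix 'P c P'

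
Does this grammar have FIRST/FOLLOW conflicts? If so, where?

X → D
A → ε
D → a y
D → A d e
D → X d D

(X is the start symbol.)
A FIRST/FOLLOW conflict occurs when a non-terminal N has a nullable alternative N → β (β ⇒* ε) and another alternative N → α with FIRST(α) ∩ FOLLOW(N) ≠ ∅: on such a lookahead the parser cannot decide between expanding α and letting N vanish via β.

Nullable non-terminals: A.
A has a nullable alternative but only one production, so nothing to check.

D, X have no nullable alternative, so no FIRST/FOLLOW check is needed there.

No FIRST/FOLLOW conflicts found.

Answer: No FIRST/FOLLOW conflicts.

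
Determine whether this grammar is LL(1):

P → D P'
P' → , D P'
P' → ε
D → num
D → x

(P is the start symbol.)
A grammar is LL(1) if for each non-terminal N with multiple productions, the predict sets of those productions are pairwise disjoint, where PREDICT(N → α) = (FIRST(α) \ {ε}) ∪ (FOLLOW(N) if α ⇒* ε).

Relevant sets:
  FOLLOW(P') = { $ }

For P':
  PREDICT(P' → ',' D P') = { ',' }
  PREDICT(P' → ε) = { $ }
For D:
  PREDICT(D → num) = { 'num' }
  PREDICT(D → x) = { 'x' }
P has a single production, so nothing to check there.

All predict sets are disjoint. The grammar IS LL(1).

Answer: Yes, the grammar is LL(1).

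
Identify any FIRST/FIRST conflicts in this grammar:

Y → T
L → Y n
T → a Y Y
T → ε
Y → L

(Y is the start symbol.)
A FIRST/FIRST conflict occurs when two productions N → α and N → β for the same non-terminal have FIRST(α) ∩ FIRST(β) ≠ ∅ (with ε ∈ FIRST of a nullable right-hand side, so two nullable alternatives also conflict).

FIRST sets of the non-terminals at (or reachable through a nullable prefix from) the front of some alternative:
  FIRST(T) = { 'a', ε }
  FIRST(L) = { 'a', 'n' }

Productions for Y:
  Y → T: FIRST = { 'a', ε }
  Y → L: FIRST = { 'a', 'n' }
Productions for T:
  T → a Y Y: FIRST = { 'a' }
  T → ε: FIRST = { ε }
L has only one production, so no FIRST/FIRST conflict is possible there.

Conflict for Y: Y → T and Y → L
  Overlap: { 'a' }

Answer: Yes. Y → T / Y → L on { 'a' }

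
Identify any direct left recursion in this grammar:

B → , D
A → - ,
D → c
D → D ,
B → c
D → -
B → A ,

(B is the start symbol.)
B → , D: starts with ','
A → - ,: starts with '-'
D → c: starts with c
D → D ,: LEFT RECURSIVE (starts with D)
B → c: starts with c
D → -: starts with '-'
B → A ,: starts with A

The grammar has direct left recursion on: D.

Answer: Yes, D is left-recursive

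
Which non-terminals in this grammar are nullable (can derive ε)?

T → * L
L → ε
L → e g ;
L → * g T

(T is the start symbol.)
{ 'L' }

ε-productions: L → ε
So L is immediately nullable.
No further non-terminal can be added: every production for the remaining non-terminals contains a terminal or a non-nullable non-terminal.
Nullable = { 'L' }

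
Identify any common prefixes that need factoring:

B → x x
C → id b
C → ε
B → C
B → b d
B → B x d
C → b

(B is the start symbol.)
No, left-factoring is not needed

Left-factoring is needed when two productions for the same non-terminal
share a common prefix on the right-hand side.

Productions for B:
  B → x x
  B → C
  B → b d
  B → B x d
Productions for C:
  C → id b
  C → ε
  C → b

No common prefixes found.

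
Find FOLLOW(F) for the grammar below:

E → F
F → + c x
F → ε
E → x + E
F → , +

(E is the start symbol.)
{ $ }

To compute FOLLOW(F), find every occurrence of F on a right-hand side N → α F β: add FIRST(β) \ {ε}, and if β is empty or nullable also add FOLLOW(N). Iterate to a fixed point.

In E → F: F is at the end, add FOLLOW(E)

The FOLLOW sets referred to above (computed the same way, to a fixed point):
  FOLLOW(E) = { $ }

Taking the union: FOLLOW(F) = { $ }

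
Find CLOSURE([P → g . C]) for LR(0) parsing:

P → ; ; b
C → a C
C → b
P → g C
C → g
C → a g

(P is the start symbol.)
Start with: [P → g . C]
  [P → g . C] has the dot before C: add [C → . a C], [C → . b], [C → . g], [C → . a g]
No further items can be added.

CLOSURE = { [C → . a C], [C → . a g], [C → . b], [C → . g], [P → g . C] }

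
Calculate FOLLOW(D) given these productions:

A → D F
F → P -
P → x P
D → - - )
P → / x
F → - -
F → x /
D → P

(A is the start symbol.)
In A → D F: D is followed by F, add FIRST(F) \ {ε} = { '-', '/', 'x' }

Taking the union: FOLLOW(D) = { '-', '/', 'x' }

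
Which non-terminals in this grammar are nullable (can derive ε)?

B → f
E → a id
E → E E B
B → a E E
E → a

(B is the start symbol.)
A non-terminal is nullable if it can derive ε (the empty string): either it has an ε-production, or it has a production whose right-hand side consists entirely of nullable non-terminals.

There are no ε-productions, so no non-terminal can derive ε.
No non-terminals are nullable.

Answer: None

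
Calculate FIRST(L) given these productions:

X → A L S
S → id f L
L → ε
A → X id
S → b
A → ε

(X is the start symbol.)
To compute FIRST(L), examine every production with L on the left-hand side, reading each right-hand side left to right until a non-nullable symbol is reached.

From L → ε:
  - ε-production, so ε ∈ FIRST(L)

Collecting: FIRST(L) = { ε }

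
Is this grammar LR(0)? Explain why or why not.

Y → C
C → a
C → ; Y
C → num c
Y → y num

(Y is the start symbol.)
A grammar is LR(0) if no state in the canonical LR(0) collection has:
  - both a shift item (dot before a terminal) and a complete item (shift-reduce conflict), or
  - two or more complete items (reduce-reduce conflict; the accept item [Y' → Y .] counts as a complete item here).

Augment with Y' → Y and build the canonical LR(0) collection (I0 = CLOSURE({[Y' → . Y]}), then GOTO on every symbol after a dot until no new states appear). It has 10 states:
  I0: { [C → . ; Y], [C → . a], [C → . num c], [Y → . C], [Y → . y num], [Y' → . Y] }  — shift
  I1: { [C → . ; Y], [C → . a], [C → . num c], [C → ; . Y], [Y → . C], [Y → . y num] }  — shift
  I2: { [Y → C .] }  — reduce
  I3: { [Y' → Y .] }  — accept
  I4: { [C → a .] }  — reduce
  I5: { [C → num . c] }  — shift
  I6: { [Y → y . num] }  — shift
  I7: { [Y → y num .] }  — reduce
  I8: { [C → num c .] }  — reduce
  I9: { [C → ; Y .] }  — reduce

Every state is either a pure shift/goto state or contains exactly one complete item and nothing to shift — no conflicts. The grammar is LR(0).

Answer: Yes, the grammar is LR(0)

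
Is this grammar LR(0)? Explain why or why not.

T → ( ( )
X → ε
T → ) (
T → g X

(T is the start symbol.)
Yes, the grammar is LR(0)

A grammar is LR(0) if no state in the canonical LR(0) collection has:
  - both a shift item (dot before a terminal) and a complete item (shift-reduce conflict), or
  - two or more complete items (reduce-reduce conflict; the accept item [T' → T .] counts as a complete item here).

Augment with T' → T and build the canonical LR(0) collection (I0 = CLOSURE({[T' → . T]}), then GOTO on every symbol after a dot until no new states appear). It has 9 states:
  I0: { [T → . ( ( )], [T → . ) (], [T → . g X], [T' → . T] }  — shift
  I1: { [T → ( . ( )] }  — shift
  I2: { [T → ) . (] }  — shift
  I3: { [T' → T .] }  — accept
  I4: { [T → g . X], [X → .] }  — reduce
  I5: { [T → g X .] }  — reduce
  I6: { [T → ) ( .] }  — reduce
  I7: { [T → ( ( . )] }  — shift
  I8: { [T → ( ( ) .] }  — reduce

Every state is either a pure shift/goto state or contains exactly one complete item and nothing to shift — no conflicts. The grammar is LR(0).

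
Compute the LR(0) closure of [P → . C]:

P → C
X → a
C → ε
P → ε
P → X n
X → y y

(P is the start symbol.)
{ [C → .], [P → . C] }

Start with: [P → . C]
  [P → . C] has the dot before C: add [C → .]
No further items can be added.

CLOSURE = { [C → .], [P → . C] }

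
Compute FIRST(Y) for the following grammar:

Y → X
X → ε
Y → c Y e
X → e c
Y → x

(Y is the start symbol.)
To compute FIRST(Y), examine every production with Y on the left-hand side, reading each right-hand side left to right until a non-nullable symbol is reached.

FIRST sets of the other non-terminals involved (by the same procedure, iterated to a fixed point):
  FIRST(X) = { 'e', ε }

From Y → X:
  - X is a non-terminal: add FIRST(X) \ {ε} = { 'e' }
    X is nullable and nothing follows, so the whole right-hand side can vanish: ε ∈ FIRST(Y)
From Y → c Y e:
  - c is a terminal: add 'c' and stop
From Y → x:
  - x is a terminal: add 'x' and stop

Collecting: FIRST(Y) = { 'c', 'e', 'x', ε }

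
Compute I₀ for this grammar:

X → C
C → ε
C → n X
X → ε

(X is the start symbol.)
{ [C → . n X], [C → .], [X → . C], [X → .], [X' → . X] }

First, augment the grammar with X' → X
I₀ = CLOSURE({ [X' → . X] }):
  [X' → . X] has the dot before X: add [X → . C], [X → .]
  [X → . C] has the dot before C: add [C → .], [C → . n X]
No further items can be added.

I₀ = { [C → . n X], [C → .], [X → . C], [X → .], [X' → . X] }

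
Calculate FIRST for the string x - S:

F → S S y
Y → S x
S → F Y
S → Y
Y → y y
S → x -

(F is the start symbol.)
{ 'x' }

To compute FIRST(x - S), process the symbols left to right:
Symbol x is a terminal. Add 'x' and stop.
FIRST(x - S) = { 'x' }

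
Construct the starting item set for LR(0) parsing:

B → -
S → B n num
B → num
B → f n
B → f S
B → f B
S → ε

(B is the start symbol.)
First, augment the grammar with B' → B
I₀ = CLOSURE({ [B' → . B] }):
  [B' → . B] has the dot before B: add [B → . -], [B → . num], [B → . f n], [B → . f S], [B → . f B]
No further items can be added.

I₀ = { [B → . -], [B → . f B], [B → . f S], [B → . f n], [B → . num], [B' → . B] }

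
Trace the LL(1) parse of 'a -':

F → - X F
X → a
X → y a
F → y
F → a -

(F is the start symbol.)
LL(1) parsing maintains a stack (initially the start symbol over $) and the input. At each step: if the stack top is a terminal, match it against the current input token; if it is a non-terminal N, replace it with the RHS of M[N, lookahead] (the unique production whose predict set contains the lookahead).

Stack is shown with the top on the left.

Stack  Input  Action
--------------------
F $    a - $  output F → a -
a - $  a - $  match 'a'
- $    - $    match '-'
$      $      accept

The string is accepted.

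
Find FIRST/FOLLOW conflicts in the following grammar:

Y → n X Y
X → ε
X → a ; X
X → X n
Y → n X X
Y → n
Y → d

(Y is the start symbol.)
Nullable non-terminals: X.
FIRST sets used below: FIRST(X) = { 'a', 'n', ε }

X: nullable alternative(s) X → ε; FOLLOW(X) = { $, 'a', 'd', 'n' }
  X → ε: FIRST \ {ε} = { } — this is the only nullable alternative, skip
  X → a ; X: FIRST \ {ε} = { 'a' } — overlaps FOLLOW(X) on { 'a' }: CONFLICT
  X → X n: FIRST \ {ε} = { 'a', 'n' } — overlaps FOLLOW(X) on { 'a', 'n' }: CONFLICT

Y has no nullable alternative, so no FIRST/FOLLOW check is needed there.

So the grammar has 2 FIRST/FOLLOW conflicts (marked CONFLICT above).

Answer: Yes. X → a ';' X with FOLLOW(X) on { 'a' }; X → X n with FOLLOW(X) on { 'a', 'n' }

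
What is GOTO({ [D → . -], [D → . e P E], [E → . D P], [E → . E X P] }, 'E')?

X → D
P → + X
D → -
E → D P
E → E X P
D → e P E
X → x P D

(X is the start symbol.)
{ [D → . -], [D → . e P E], [E → E . X P], [X → . D], [X → . x P D] }

GOTO(I, 'E') = CLOSURE({ [A → αX.β] : [A → α.Xβ] ∈ I, X = 'E' })

Items with dot before 'E', with the dot advanced:
  [E → . E X P] → [E → E . X P]
Closure of the advanced items:
  [E → E . X P] has the dot before X: add [X → . D], [X → . x P D]
  [X → . D] has the dot before D: add [D → . -], [D → . e P E]

GOTO = { [D → . -], [D → . e P E], [E → E . X P], [X → . D], [X → . x P D] }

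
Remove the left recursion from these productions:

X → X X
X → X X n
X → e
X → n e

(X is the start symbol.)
X is directly left-recursive. The standard transformation for
  A → A α₁ | ... | A α_m | β₁ | ... | β_n
is
  A  → β₁ A' | ... | β_n A'
  A' → α₁ A' | ... | α_m A' | ε

X → e becomes X → e X'
X → n e becomes X → n e X'
X → X X becomes X' → X X'
X → X X n becomes X' → X n X'
Add X' → ε

Resulting grammar:
X → e X'
X → n e X'
X' → X X'
X' → X n X'
X' → ε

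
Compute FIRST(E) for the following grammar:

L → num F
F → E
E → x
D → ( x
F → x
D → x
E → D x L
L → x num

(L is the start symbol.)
FIRST sets of the other non-terminals involved (by the same procedure, iterated to a fixed point):
  FIRST(D) = { '(', 'x' }

From E → x:
  - x is a terminal: add 'x' and stop
From E → D x L:
  - D is a non-terminal: add FIRST(D) \ {ε} = { '(', 'x' }
    D is not nullable, so stop

Collecting: FIRST(E) = { '(', 'x' }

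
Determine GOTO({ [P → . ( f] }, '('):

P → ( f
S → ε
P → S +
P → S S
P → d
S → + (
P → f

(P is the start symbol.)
{ [P → ( . f] }

GOTO(I, '(') = CLOSURE({ [A → αX.β] : [A → α.Xβ] ∈ I, X = '(' })

Items with dot before '(', with the dot advanced:
  [P → . ( f] → [P → ( . f]
Closure adds nothing (no advanced item has the dot before a non-terminal).

GOTO = { [P → ( . f] }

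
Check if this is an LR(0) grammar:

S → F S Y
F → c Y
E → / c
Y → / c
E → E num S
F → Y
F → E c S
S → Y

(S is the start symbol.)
Augment with S' → S and build the canonical LR(0) collection (I0 = CLOSURE({[S' → . S]}), then GOTO on every symbol after a dot until no new states appear). It has 17 states:
  I0: { [E → . / c], [E → . E num S], [F → . E c S], [F → . Y], [F → . c Y], [S → . F S Y], [S → . Y], [S' → . S], [Y → . / c] }  — shift
  I1: { [E → / . c], [Y → / . c] }  — shift
  I2: { [E → E . num S], [F → E . c S] }  — shift
  I3: { [E → . / c], [E → . E num S], [F → . E c S], [F → . Y], [F → . c Y], [S → . F S Y], [S → . Y], [S → F . S Y], [Y → . / c] }  — shift
  I4: { [S' → S .] }  — accept
  I5: { [F → Y .], [S → Y .] }  — 2 reduces
  I6: { [F → c . Y], [Y → . / c] }  — shift
  I7: { [Y → / . c] }  — shift
  I8: { [F → c Y .] }  — reduce
  I9: { [Y → / c .] }  — reduce
  I10: { [S → F S . Y], [Y → . / c] }  — shift
  I11: { [S → F S Y .] }  — reduce
  I12: { [E → . / c], [E → . E num S], [F → . E c S], [F → . Y], [F → . c Y], [F → E c . S], [S → . F S Y], [S → . Y], [Y → . / c] }  — shift
  I13: { [E → . / c], [E → . E num S], [E → E num . S], [F → . E c S], [F → . Y], [F → . c Y], [S → . F S Y], [S → . Y], [Y → . / c] }  — shift
  I14: { [E → E num S .] }  — reduce
  I15: { [F → E c S .] }  — reduce
  I16: { [E → / c .], [Y → / c .] }  — 2 reduces

Conflict in state I5:
  Reduce-reduce conflict: [F → Y .] and [S → Y .]
So the grammar is NOT LR(0).

Answer: No. Reduce-reduce conflict: [F → Y .] and [S → Y .]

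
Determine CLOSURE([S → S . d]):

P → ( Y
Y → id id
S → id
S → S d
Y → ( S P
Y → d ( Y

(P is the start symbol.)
{ [S → S . d] }

To compute CLOSURE, for each item [A → α.Bβ] where B is a non-terminal, add [B → .γ] for all productions B → γ; repeat for the newly added items until nothing changes.

Start with: [S → S . d]
The dot precedes the terminal d, so nothing is added.

CLOSURE = { [S → S . d] }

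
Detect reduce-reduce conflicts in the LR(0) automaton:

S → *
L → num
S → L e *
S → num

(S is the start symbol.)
A reduce-reduce conflict occurs when an LR(0) state has two complete items [A → α .] and [B → β .] — both call for a reduction, and with no lookahead the parser cannot choose between them.

Augment with S' → S and build the canonical LR(0) collection (I0 = CLOSURE({[S' → . S]}), then GOTO on every symbol after a dot until no new states appear). It has 7 states:
  I0: { [L → . num], [S → . *], [S → . L e *], [S → . num], [S' → . S] }  — shift
  I1: { [S → * .] }  — reduce
  I2: { [S → L . e *] }  — shift
  I3: { [S' → S .] }  — accept
  I4: { [L → num .], [S → num .] }  — 2 reduces
  I5: { [S → L e . *] }  — shift
  I6: { [S → L e * .] }  — reduce

I4 contains complete items [L → num .], [S → num .] — reduce-reduce conflict.

Answer: Yes — I4: [L → num .] vs [S → num .]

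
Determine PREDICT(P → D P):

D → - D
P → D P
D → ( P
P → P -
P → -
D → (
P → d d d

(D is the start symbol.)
{ '(', '-' }

PREDICT(P → D P) = (FIRST(RHS) \ {ε}) ∪ (FOLLOW(P) if ε ∈ FIRST(RHS), i.e. RHS ⇒* ε)
FIRST(D) = { '(', '-' }
FIRST(D P) = { '(', '-' }
ε ∉ FIRST(D P), so FOLLOW(P) is not added.
PREDICT(P → D P) = { '(', '-' }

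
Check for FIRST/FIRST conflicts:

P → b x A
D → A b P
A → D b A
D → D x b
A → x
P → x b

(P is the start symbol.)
A FIRST/FIRST conflict occurs when two productions N → α and N → β for the same non-terminal have FIRST(α) ∩ FIRST(β) ≠ ∅ (with ε ∈ FIRST of a nullable right-hand side, so two nullable alternatives also conflict).

FIRST sets of the non-terminals at (or reachable through a nullable prefix from) the front of some alternative:
  FIRST(A) = { 'x' }
  FIRST(D) = { 'x' }

Productions for P:
  P → b x A: FIRST = { 'b' }
  P → x b: FIRST = { 'x' }
Productions for D:
  D → A b P: FIRST = { 'x' }
  D → D x b: FIRST = { 'x' }
Productions for A:
  A → D b A: FIRST = { 'x' }
  A → x: FIRST = { 'x' }

Conflict for D: D → A b P and D → D x b
  Overlap: { 'x' }
Conflict for A: A → D b A and A → x
  Overlap: { 'x' }

Answer: Yes. D → A b P / D → D x b on { 'x' }; A → D b A / A → x on { 'x' }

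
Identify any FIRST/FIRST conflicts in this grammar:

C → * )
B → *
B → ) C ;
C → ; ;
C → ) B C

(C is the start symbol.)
No FIRST/FIRST conflicts.

A FIRST/FIRST conflict occurs when two productions N → α and N → β for the same non-terminal have FIRST(α) ∩ FIRST(β) ≠ ∅ (with ε ∈ FIRST of a nullable right-hand side, so two nullable alternatives also conflict).

Productions for C:
  C → * ): FIRST = { '*' }
  C → ; ;: FIRST = { ';' }
  C → ) B C: FIRST = { ')' }
Productions for B:
  B → *: FIRST = { '*' }
  B → ) C ;: FIRST = { ')' }

All alternatives of each non-terminal have pairwise disjoint FIRST sets.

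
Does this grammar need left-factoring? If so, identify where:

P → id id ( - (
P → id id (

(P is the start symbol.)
Yes, P has productions with common prefix 'id id ('

Left-factoring is needed when two productions for the same non-terminal
share a common prefix on the right-hand side.

Productions for P:
  P → id id ( - (
  P → id id (

Found common prefix 'id id (' in productions for P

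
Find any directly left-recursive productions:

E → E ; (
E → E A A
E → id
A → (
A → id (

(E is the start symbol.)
Direct left recursion occurs when N → N α for some non-terminal N (the right-hand side begins with the left-hand side itself).

E → E ; (: LEFT RECURSIVE (starts with E)
E → E A A: LEFT RECURSIVE (starts with E)
E → id: starts with id
A → (: starts with '('
A → id (: starts with id

The grammar has direct left recursion on: E.

Answer: Yes, E is left-recursive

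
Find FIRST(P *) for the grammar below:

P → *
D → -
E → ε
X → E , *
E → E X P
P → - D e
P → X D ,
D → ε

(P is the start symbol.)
{ '*', ',', '-' }

FIRST sets of the non-terminals involved (from the grammar, by fixed-point iteration):
  FIRST(P) = { '*', ',', '-' }

To compute FIRST(P *), process the symbols left to right:
Symbol P is a non-terminal. Add FIRST(P) \ {ε} = { '*', ',', '-' }
P is not nullable (ε ∉ FIRST(P)), so stop here.
FIRST(P *) = { '*', ',', '-' }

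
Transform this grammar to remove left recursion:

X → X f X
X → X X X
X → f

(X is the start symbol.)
X is directly left-recursive. The standard transformation for
  A → A α₁ | ... | A α_m | β₁ | ... | β_n
is
  A  → β₁ A' | ... | β_n A'
  A' → α₁ A' | ... | α_m A' | ε

X → f becomes X → f X'
X → X f X becomes X' → f X X'
X → X X X becomes X' → X X X'
Add X' → ε

Resulting grammar:
X → f X'
X' → f X X'
X' → X X X'
X' → ε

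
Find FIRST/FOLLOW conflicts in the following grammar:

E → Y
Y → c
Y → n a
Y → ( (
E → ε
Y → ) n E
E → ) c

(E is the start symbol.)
A FIRST/FOLLOW conflict occurs when a non-terminal N has a nullable alternative N → β (β ⇒* ε) and another alternative N → α with FIRST(α) ∩ FOLLOW(N) ≠ ∅: on such a lookahead the parser cannot decide between expanding α and letting N vanish via β.

Nullable non-terminals: E.
FIRST sets used below: FIRST(Y) = { '(', ')', 'c', 'n' }

E: nullable alternative(s) E → ε; FOLLOW(E) = { $ }
  E → Y: FIRST \ {ε} = { '(', ')', 'c', 'n' } — disjoint from FOLLOW(E)
  E → ε: FIRST \ {ε} = { } — this is the only nullable alternative, skip
  E → ) c: FIRST \ {ε} = { ')' } — disjoint from FOLLOW(E)

Y has no nullable alternative, so no FIRST/FOLLOW check is needed there.

No FIRST/FOLLOW conflicts found.

Answer: No FIRST/FOLLOW conflicts.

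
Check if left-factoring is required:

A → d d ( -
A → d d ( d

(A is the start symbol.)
Left-factoring is needed when two productions for the same non-terminal
share a common prefix on the right-hand side.

Productions for A:
  A → d d ( -
  A → d d ( d

Found common prefix 'd d (' in productions for A

Answer: Yes, A has productions with common prefix 'd d ('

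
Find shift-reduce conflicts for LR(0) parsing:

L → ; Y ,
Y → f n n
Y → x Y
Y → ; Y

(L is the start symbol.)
Augment with L' → L and build the canonical LR(0) collection (I0 = CLOSURE({[L' → . L]}), then GOTO on every symbol after a dot until no new states appear). It has 12 states:
  I0: { [L → . ; Y ,], [L' → . L] }  — shift
  I1: { [L → ; . Y ,], [Y → . ; Y], [Y → . f n n], [Y → . x Y] }  — shift
  I2: { [L' → L .] }  — accept
  I3: { [Y → . ; Y], [Y → . f n n], [Y → . x Y], [Y → ; . Y] }  — shift
  I4: { [L → ; Y . ,] }  — shift
  I5: { [Y → f . n n] }  — shift
  I6: { [Y → . ; Y], [Y → . f n n], [Y → . x Y], [Y → x . Y] }  — shift
  I7: { [Y → x Y .] }  — reduce
  I8: { [Y → f n . n] }  — shift
  I9: { [Y → f n n .] }  — reduce
  I10: { [L → ; Y , .] }  — reduce
  I11: { [Y → ; Y .] }  — reduce

No state contains both a complete item and a shift item.

Answer: No shift-reduce conflicts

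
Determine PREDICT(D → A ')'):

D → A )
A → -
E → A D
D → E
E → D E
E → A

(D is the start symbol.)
PREDICT(D → A ')') = (FIRST(RHS) \ {ε}) ∪ (FOLLOW(D) if ε ∈ FIRST(RHS), i.e. RHS ⇒* ε)
FIRST(A) = { '-' }
FIRST(A ')') = { '-' }
ε ∉ FIRST(A ')'), so FOLLOW(D) is not added.
PREDICT(D → A ')') = { '-' }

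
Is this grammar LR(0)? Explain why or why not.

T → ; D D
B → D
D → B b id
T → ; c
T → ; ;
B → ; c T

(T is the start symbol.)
No. Shift-reduce conflict between [T → ; ; .] and [B → ; . c T]

A grammar is LR(0) if no state in the canonical LR(0) collection has:
  - both a shift item (dot before a terminal) and a complete item (shift-reduce conflict), or
  - two or more complete items (reduce-reduce conflict; the accept item [T' → T .] counts as a complete item here).

Augment with T' → T and build the canonical LR(0) collection (I0 = CLOSURE({[T' → . T]}), then GOTO on every symbol after a dot until no new states appear). It has 13 states:
  I0: { [T → . ; ;], [T → . ; D D], [T → . ; c], [T' → . T] }  — shift
  I1: { [B → . ; c T], [B → . D], [D → . B b id], [T → ; . ;], [T → ; . D D], [T → ; . c] }  — shift
  I2: { [T' → T .] }  — accept
  I3: { [B → ; . c T], [T → ; ; .] }  — shift, reduce
  I4: { [D → B . b id] }  — shift
  I5: { [B → . ; c T], [B → . D], [B → D .], [D → . B b id], [T → ; D . D] }  — shift, reduce
  I6: { [T → ; c .] }  — reduce
  I7: { [B → ; . c T] }  — shift
  I8: { [B → D .], [T → ; D D .] }  — 2 reduces
  I9: { [B → ; c . T], [T → . ; ;], [T → . ; D D], [T → . ; c] }  — shift
  I10: { [B → ; c T .] }  — reduce
  I11: { [D → B b . id] }  — shift
  I12: { [D → B b id .] }  — reduce

Conflict in state I3:
  Shift-reduce conflict between [T → ; ; .] and [B → ; . c T]
So the grammar is NOT LR(0).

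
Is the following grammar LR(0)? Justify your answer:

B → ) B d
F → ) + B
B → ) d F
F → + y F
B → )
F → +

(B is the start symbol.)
No. Shift-reduce conflict between [B → ) .] and [B → . )]

A grammar is LR(0) if no state in the canonical LR(0) collection has:
  - both a shift item (dot before a terminal) and a complete item (shift-reduce conflict), or
  - two or more complete items (reduce-reduce conflict; the accept item [B' → B .] counts as a complete item here).

Augment with B' → B and build the canonical LR(0) collection (I0 = CLOSURE({[B' → . B]}), then GOTO on every symbol after a dot until no new states appear). It has 13 states:
  I0: { [B → . ) B d], [B → . ) d F], [B → . )], [B' → . B] }  — shift
  I1: { [B → ) . B d], [B → ) . d F], [B → ) .], [B → . ) B d], [B → . ) d F], [B → . )] }  — shift, reduce
  I2: { [B' → B .] }  — accept
  I3: { [B → ) B . d] }  — shift
  I4: { [B → ) d . F], [F → . ) + B], [F → . + y F], [F → . +] }  — shift
  I5: { [F → ) . + B] }  — shift
  I6: { [F → + . y F], [F → + .] }  — shift, reduce
  I7: { [B → ) d F .] }  — reduce
  I8: { [F → + y . F], [F → . ) + B], [F → . + y F], [F → . +] }  — shift
  I9: { [F → + y F .] }  — reduce
  I10: { [B → . ) B d], [B → . ) d F], [B → . )], [F → ) + . B] }  — shift
  I11: { [F → ) + B .] }  — reduce
  I12: { [B → ) B d .] }  — reduce

Conflict in state I1:
  Shift-reduce conflict between [B → ) .] and [B → . )]
So the grammar is NOT LR(0).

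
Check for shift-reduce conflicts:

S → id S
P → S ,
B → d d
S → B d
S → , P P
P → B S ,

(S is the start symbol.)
Yes — I15: [S → B d .] vs [B → d . d]

Augment with S' → S and build the canonical LR(0) collection (I0 = CLOSURE({[S' → . S]}), then GOTO on every symbol after a dot until no new states appear). It has 17 states:
  I0: { [B → . d d], [S → . , P P], [S → . B d], [S → . id S], [S' → . S] }  — shift
  I1: { [B → . d d], [P → . B S ,], [P → . S ,], [S → , . P P], [S → . , P P], [S → . B d], [S → . id S] }  — shift
  I2: { [S → B . d] }  — shift
  I3: { [S' → S .] }  — accept
  I4: { [B → d . d] }  — shift
  I5: { [B → . d d], [S → . , P P], [S → . B d], [S → . id S], [S → id . S] }  — shift
  I6: { [S → id S .] }  — reduce
  I7: { [B → d d .] }  — reduce
  I8: { [S → B d .] }  — reduce
  I9: { [B → . d d], [P → B . S ,], [S → . , P P], [S → . B d], [S → . id S], [S → B . d] }  — shift
  I10: { [B → . d d], [P → . B S ,], [P → . S ,], [S → , P . P], [S → . , P P], [S → . B d], [S → . id S] }  — shift
  I11: { [P → S . ,] }  — shift
  I12: { [P → S , .] }  — reduce
  I13: { [S → , P P .] }  — reduce
  I14: { [P → B S . ,] }  — shift
  I15: { [B → d . d], [S → B d .] }  — shift, reduce
  I16: { [P → B S , .] }  — reduce

I15 contains reduce item [S → B d .] and shift item [B → d . d] — shift-reduce conflict.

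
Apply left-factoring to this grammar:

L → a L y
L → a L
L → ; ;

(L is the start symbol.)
Left-factoring transforms A → αβ₁ | αβ₂ into A → αA' and A' → β₁ | β₂
(α is the longest common prefix among the alternatives). Repeat until
no nonterminal has two alternatives with a common prefix.

Round 1: L has alternatives sharing prefix 'a L'. Introduce L': L → a L L'
  Add: L' → y
  Add: L' → ε

No remaining common prefixes — done.

Resulting grammar:
L → a L L'
L' → y
L' → ε
L → ; ;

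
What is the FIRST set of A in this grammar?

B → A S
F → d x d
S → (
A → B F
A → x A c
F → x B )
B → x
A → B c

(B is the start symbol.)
{ 'x' }

To compute FIRST(A), examine every production with A on the left-hand side, reading each right-hand side left to right until a non-nullable symbol is reached.

FIRST sets of the other non-terminals involved (by the same procedure, iterated to a fixed point):
  FIRST(B) = { 'x' }

From A → B F:
  - B is a non-terminal: add FIRST(B) \ {ε} = { 'x' }
    B is not nullable, so stop
From A → x A c:
  - x is a terminal: add 'x' and stop
From A → B c:
  - B is a non-terminal: add FIRST(B) \ {ε} = { 'x' }
    B is not nullable, so stop

Collecting: FIRST(A) = { 'x' }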